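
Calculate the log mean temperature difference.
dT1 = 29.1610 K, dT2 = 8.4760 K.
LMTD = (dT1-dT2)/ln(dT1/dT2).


dT1/dT2 = 3.4404
ln(dT1/dT2) = 1.2356
LMTD = 20.6850 / 1.2356 = 16.7409 K

16.7409 K


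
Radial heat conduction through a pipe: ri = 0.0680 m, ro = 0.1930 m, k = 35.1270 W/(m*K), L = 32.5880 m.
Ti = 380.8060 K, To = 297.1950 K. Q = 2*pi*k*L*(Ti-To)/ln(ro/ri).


dT = 83.6110 K
ln(ro/ri) = 1.0432
Q = 2*pi*35.1270*32.5880*83.6110 / 1.0432 = 576476.7127 W

576476.7127 W


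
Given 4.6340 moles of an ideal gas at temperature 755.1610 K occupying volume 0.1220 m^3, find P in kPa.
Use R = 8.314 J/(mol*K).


P = nRT/V = 4.6340 * 8.314 * 755.1610 / 0.1220
= 29094.1452 / 0.1220 = 238476.6003 Pa = 238.4766 kPa

238.4766 kPa


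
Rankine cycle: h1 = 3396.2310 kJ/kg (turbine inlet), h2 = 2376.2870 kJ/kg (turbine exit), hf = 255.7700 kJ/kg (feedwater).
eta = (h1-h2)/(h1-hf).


W = 1019.9440 kJ/kg
Q_in = 3140.4610 kJ/kg
eta = 0.3248 = 32.4775%

eta = 32.4775%


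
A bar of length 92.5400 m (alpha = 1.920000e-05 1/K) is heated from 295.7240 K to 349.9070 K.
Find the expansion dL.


dT = 54.1830 K
dL = 1.920000e-05 * 92.5400 * 54.1830 = 0.096271 m
L_final = 92.636271 m

dL = 0.096271 m


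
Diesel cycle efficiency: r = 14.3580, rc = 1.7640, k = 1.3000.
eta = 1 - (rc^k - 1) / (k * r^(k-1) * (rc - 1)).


r^(k-1) = 2.2240
rc^k = 2.0915
eta = 0.5059 = 50.5871%

50.5871%


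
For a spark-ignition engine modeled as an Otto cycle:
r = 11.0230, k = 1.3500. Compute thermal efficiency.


r^(k-1) = 2.3164
eta = 1 - 1/2.3164 = 0.5683 = 56.8287%

56.8287%


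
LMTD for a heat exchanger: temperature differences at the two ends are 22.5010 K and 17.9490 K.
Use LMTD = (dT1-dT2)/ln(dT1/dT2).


dT1/dT2 = 1.2536
ln(dT1/dT2) = 0.2260
LMTD = 4.5520 / 0.2260 = 20.1393 K

20.1393 K


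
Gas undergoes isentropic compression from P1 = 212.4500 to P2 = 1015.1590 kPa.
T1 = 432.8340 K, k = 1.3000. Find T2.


(k-1)/k = 0.2308
(P2/P1)^exp = 1.4347
T2 = 432.8340 * 1.4347 = 620.9801 K

620.9801 K


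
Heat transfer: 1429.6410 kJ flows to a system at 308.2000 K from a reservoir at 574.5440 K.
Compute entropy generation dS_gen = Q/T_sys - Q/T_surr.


dS_sys = 1429.6410/308.2000 = 4.6387 kJ/K
dS_surr = -1429.6410/574.5440 = -2.4883 kJ/K
dS_gen = 4.6387 - 2.4883 = 2.1504 kJ/K (irreversible)

dS_gen = 2.1504 kJ/K, irreversible


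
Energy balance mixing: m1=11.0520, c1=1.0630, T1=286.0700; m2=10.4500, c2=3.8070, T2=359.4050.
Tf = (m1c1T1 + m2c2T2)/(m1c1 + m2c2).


num = 17659.0923
den = 51.5314
Tf = 342.6859 K

342.6859 K


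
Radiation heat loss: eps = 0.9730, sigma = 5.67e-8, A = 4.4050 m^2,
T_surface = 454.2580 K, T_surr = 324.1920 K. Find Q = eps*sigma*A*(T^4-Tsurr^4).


T^4 = 4.2580e+10
Tsurr^4 = 1.1046e+10
Q = 0.9730 * 5.67e-8 * 4.4050 * 3.1534e+10 = 7663.4750 W

7663.4750 W


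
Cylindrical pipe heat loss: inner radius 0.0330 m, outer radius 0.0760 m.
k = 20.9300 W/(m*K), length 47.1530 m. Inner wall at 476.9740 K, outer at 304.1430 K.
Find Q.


dT = 172.8310 K
ln(ro/ri) = 0.8342
Q = 2*pi*20.9300*47.1530*172.8310 / 0.8342 = 1284684.4351 W

1284684.4351 W


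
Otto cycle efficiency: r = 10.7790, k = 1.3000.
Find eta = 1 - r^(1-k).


r^(k-1) = 2.0407
eta = 1 - 1/2.0407 = 0.5100 = 50.9966%

50.9966%


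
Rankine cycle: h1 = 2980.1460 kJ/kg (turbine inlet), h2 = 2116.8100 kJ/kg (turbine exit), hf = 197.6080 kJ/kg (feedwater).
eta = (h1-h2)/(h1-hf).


W = 863.3360 kJ/kg
Q_in = 2782.5380 kJ/kg
eta = 0.3103 = 31.0269%

eta = 31.0269%


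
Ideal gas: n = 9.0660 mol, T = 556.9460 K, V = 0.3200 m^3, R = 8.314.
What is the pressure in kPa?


P = nRT/V = 9.0660 * 8.314 * 556.9460 / 0.3200
= 41979.6510 / 0.3200 = 131186.4095 Pa = 131.1864 kPa

131.1864 kPa


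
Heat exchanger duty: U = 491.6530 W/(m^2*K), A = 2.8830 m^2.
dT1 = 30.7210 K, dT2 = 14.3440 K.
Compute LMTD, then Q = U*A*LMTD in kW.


LMTD = 21.5030 K
Q = 491.6530 * 2.8830 * 21.5030 = 30479.1151 W = 30.4791 kW

30.4791 kW


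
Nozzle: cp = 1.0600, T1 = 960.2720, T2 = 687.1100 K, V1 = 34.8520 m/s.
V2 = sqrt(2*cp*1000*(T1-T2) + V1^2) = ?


dT = 273.1620 K
2*cp*1000*dT = 579103.4400
V1^2 = 1214.6619
V2 = sqrt(580318.1019) = 761.7861 m/s

761.7861 m/s


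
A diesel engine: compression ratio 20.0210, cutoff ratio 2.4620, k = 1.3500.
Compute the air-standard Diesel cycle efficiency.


r^(k-1) = 2.8544
rc^k = 3.3747
eta = 0.5785 = 57.8485%

57.8485%


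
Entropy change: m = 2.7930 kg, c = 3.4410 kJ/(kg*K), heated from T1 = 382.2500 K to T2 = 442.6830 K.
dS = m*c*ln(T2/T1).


T2/T1 = 1.1581
ln(T2/T1) = 0.1468
dS = 2.7930 * 3.4410 * 0.1468 = 1.4107 kJ/K

1.4107 kJ/K


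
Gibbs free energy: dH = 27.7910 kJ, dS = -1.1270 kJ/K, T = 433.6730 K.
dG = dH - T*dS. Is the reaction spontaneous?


T*dS = 433.6730 * -1.1270 = -488.7495 kJ
dG = 27.7910 + 488.7495 = 516.5405 kJ (non-spontaneous)

dG = 516.5405 kJ, non-spontaneous


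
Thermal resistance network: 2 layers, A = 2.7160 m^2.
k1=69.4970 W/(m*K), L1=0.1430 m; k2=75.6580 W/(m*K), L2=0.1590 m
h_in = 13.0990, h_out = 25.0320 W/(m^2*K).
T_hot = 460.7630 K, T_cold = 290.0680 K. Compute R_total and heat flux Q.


R_conv_in = 1/(13.0990*2.7160) = 0.0281
R_1 = 0.1430/(69.4970*2.7160) = 0.0008
R_2 = 0.1590/(75.6580*2.7160) = 0.0008
R_conv_out = 1/(25.0320*2.7160) = 0.0147
R_total = 0.0443 K/W
Q = 170.6950 / 0.0443 = 3848.9704 W

R_total = 0.0443 K/W, Q = 3848.9704 W


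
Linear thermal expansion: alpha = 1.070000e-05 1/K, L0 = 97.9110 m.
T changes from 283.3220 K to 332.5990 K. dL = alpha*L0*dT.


dT = 49.2770 K
dL = 1.070000e-05 * 97.9110 * 49.2770 = 0.051625 m
L_final = 97.962625 m

dL = 0.051625 m


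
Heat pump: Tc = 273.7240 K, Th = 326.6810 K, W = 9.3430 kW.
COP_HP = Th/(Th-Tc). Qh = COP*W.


COP = 326.6810 / 52.9570 = 6.1688
Qh = 6.1688 * 9.3430 = 57.6351 kW

COP = 6.1688, Qh = 57.6351 kW


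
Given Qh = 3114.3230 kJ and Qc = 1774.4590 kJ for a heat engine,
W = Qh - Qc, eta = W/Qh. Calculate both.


W = 3114.3230 - 1774.4590 = 1339.8640 kJ
eta = 1339.8640 / 3114.3230 = 0.4302 = 43.0226%

W = 1339.8640 kJ, eta = 43.0226%


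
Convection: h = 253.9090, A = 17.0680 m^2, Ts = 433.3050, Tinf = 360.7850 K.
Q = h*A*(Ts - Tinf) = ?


dT = 72.5200 K
Q = 253.9090 * 17.0680 * 72.5200 = 314281.2882 W

314281.2882 W


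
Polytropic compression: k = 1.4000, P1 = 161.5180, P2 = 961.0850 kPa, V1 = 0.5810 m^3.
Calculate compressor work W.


(k-1)/k = 0.2857
(P2/P1)^exp = 1.6646
W = 3.5000 * 161.5180 * 0.5810 * (1.6646 - 1) = 218.2700 kJ

218.2700 kJ


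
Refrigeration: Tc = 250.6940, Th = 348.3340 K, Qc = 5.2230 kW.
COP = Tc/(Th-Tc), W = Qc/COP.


COP = 250.6940 / 97.6400 = 2.5675
W = 5.2230 / 2.5675 = 2.0342 kW

COP = 2.5675, W = 2.0342 kW


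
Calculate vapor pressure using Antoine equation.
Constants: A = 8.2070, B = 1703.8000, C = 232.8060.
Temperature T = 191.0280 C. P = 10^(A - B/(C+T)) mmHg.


C+T = 423.8340
B/(C+T) = 4.0200
log10(P) = 8.2070 - 4.0200 = 4.1870
P = 10^4.1870 = 15382.6060 mmHg

15382.6060 mmHg


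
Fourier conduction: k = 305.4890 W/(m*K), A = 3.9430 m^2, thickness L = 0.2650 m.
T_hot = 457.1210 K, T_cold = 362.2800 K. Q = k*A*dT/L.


dT = 94.8410 K
Q = 305.4890 * 3.9430 * 94.8410 / 0.2650 = 431094.6215 W

431094.6215 W


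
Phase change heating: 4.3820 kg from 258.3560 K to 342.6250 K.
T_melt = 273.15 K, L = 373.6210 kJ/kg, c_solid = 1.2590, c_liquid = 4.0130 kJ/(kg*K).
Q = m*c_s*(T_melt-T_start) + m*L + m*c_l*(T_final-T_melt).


Q1 (sensible, solid) = 4.3820 * 1.2590 * 14.7940 = 81.6176 kJ
Q2 (latent) = 4.3820 * 373.6210 = 1637.2072 kJ
Q3 (sensible, liquid) = 4.3820 * 4.0130 * 69.4750 = 1221.7155 kJ
Q_total = 2940.5403 kJ

2940.5403 kJ


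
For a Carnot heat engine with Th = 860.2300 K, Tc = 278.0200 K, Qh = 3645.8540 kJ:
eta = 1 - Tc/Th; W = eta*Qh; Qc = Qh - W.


eta = 1 - 278.0200/860.2300 = 0.6768
W = 0.6768 * 3645.8540 = 2467.5408 kJ
Qc = 3645.8540 - 2467.5408 = 1178.3132 kJ

eta = 67.6807%, W = 2467.5408 kJ, Qc = 1178.3132 kJ


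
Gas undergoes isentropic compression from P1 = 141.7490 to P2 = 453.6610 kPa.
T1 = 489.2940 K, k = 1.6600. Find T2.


(k-1)/k = 0.3976
(P2/P1)^exp = 1.5881
T2 = 489.2940 * 1.5881 = 777.0288 K

777.0288 K


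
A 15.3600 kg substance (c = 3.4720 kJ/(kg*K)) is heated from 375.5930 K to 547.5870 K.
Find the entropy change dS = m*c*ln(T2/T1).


T2/T1 = 1.4579
ln(T2/T1) = 0.3770
dS = 15.3600 * 3.4720 * 0.3770 = 20.1062 kJ/K

20.1062 kJ/K


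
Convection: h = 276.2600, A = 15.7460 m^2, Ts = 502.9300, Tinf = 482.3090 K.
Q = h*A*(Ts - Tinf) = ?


dT = 20.6210 K
Q = 276.2600 * 15.7460 * 20.6210 = 89701.1430 W

89701.1430 W


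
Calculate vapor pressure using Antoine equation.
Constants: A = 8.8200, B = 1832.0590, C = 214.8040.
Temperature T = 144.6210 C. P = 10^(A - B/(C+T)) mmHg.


C+T = 359.4250
B/(C+T) = 5.0972
log10(P) = 8.8200 - 5.0972 = 3.7228
P = 10^3.7228 = 5282.0909 mmHg

5282.0909 mmHg


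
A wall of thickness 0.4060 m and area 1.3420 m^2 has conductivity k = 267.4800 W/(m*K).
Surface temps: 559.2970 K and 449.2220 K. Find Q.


dT = 110.0750 K
Q = 267.4800 * 1.3420 * 110.0750 / 0.4060 = 97320.9839 W

97320.9839 W


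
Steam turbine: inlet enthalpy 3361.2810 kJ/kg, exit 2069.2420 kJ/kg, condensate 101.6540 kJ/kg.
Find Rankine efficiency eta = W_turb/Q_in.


W = 1292.0390 kJ/kg
Q_in = 3259.6270 kJ/kg
eta = 0.3964 = 39.6376%

eta = 39.6376%


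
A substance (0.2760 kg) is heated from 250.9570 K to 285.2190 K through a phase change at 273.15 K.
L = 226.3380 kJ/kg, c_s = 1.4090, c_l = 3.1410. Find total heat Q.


Q1 (sensible, solid) = 0.2760 * 1.4090 * 22.1930 = 8.6305 kJ
Q2 (latent) = 0.2760 * 226.3380 = 62.4693 kJ
Q3 (sensible, liquid) = 0.2760 * 3.1410 * 12.0690 = 10.4628 kJ
Q_total = 81.5626 kJ

81.5626 kJ


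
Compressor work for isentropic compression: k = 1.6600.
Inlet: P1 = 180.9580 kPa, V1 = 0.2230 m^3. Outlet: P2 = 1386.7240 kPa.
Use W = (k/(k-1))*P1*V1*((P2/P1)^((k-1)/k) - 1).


(k-1)/k = 0.3976
(P2/P1)^exp = 2.2472
W = 2.5152 * 180.9580 * 0.2230 * (2.2472 - 1) = 126.5810 kJ

126.5810 kJ


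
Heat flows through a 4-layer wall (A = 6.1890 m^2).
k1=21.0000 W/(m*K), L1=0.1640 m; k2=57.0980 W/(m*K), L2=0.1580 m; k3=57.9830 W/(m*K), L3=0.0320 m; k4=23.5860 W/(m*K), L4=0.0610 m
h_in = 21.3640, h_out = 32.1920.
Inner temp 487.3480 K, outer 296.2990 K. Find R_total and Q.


R_conv_in = 1/(21.3640*6.1890) = 0.0076
R_1 = 0.1640/(21.0000*6.1890) = 0.0013
R_2 = 0.1580/(57.0980*6.1890) = 0.0004
R_3 = 0.0320/(57.9830*6.1890) = 8.9172e-05
R_4 = 0.0610/(23.5860*6.1890) = 0.0004
R_conv_out = 1/(32.1920*6.1890) = 0.0050
R_total = 0.0148 K/W
Q = 191.0490 / 0.0148 = 12910.2674 W

R_total = 0.0148 K/W, Q = 12910.2674 W


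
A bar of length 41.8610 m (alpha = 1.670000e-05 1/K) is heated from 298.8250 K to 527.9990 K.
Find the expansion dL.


dT = 229.1740 K
dL = 1.670000e-05 * 41.8610 * 229.1740 = 0.160211 m
L_final = 42.021211 m

dL = 0.160211 m


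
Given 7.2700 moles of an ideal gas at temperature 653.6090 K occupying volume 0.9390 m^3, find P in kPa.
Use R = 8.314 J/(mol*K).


P = nRT/V = 7.2700 * 8.314 * 653.6090 / 0.9390
= 39505.9450 / 0.9390 = 42072.3589 Pa = 42.0724 kPa

42.0724 kPa


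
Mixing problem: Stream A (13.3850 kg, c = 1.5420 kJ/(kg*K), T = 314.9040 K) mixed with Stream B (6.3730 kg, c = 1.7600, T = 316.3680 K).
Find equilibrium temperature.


num = 10048.0500
den = 31.8561
Tf = 315.4195 K

315.4195 K


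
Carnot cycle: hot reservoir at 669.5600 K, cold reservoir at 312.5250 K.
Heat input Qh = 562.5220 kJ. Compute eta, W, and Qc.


eta = 1 - 312.5250/669.5600 = 0.5332
W = 0.5332 * 562.5220 = 299.9582 kJ
Qc = 562.5220 - 299.9582 = 262.5638 kJ

eta = 53.3238%, W = 299.9582 kJ, Qc = 262.5638 kJ


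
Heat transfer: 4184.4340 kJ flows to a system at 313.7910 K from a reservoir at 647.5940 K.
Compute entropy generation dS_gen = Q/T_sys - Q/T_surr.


dS_sys = 4184.4340/313.7910 = 13.3351 kJ/K
dS_surr = -4184.4340/647.5940 = -6.4615 kJ/K
dS_gen = 13.3351 - 6.4615 = 6.8736 kJ/K (irreversible)

dS_gen = 6.8736 kJ/K, irreversible


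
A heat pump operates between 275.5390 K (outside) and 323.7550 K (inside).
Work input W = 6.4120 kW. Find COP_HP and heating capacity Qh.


COP = 323.7550 / 48.2160 = 6.7147
Qh = 6.7147 * 6.4120 = 43.0545 kW

COP = 6.7147, Qh = 43.0545 kW


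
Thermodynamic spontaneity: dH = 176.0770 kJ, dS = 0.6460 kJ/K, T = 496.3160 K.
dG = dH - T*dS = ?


T*dS = 496.3160 * 0.6460 = 320.6201 kJ
dG = 176.0770 - 320.6201 = -144.5431 kJ (spontaneous)

dG = -144.5431 kJ, spontaneous


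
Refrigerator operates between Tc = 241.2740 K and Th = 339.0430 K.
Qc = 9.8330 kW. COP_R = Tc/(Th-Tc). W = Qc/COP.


COP = 241.2740 / 97.7690 = 2.4678
W = 9.8330 / 2.4678 = 3.9845 kW

COP = 2.4678, W = 3.9845 kW


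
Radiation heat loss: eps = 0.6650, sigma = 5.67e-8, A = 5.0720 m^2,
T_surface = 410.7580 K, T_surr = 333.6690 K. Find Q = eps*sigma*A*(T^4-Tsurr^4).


T^4 = 2.8467e+10
Tsurr^4 = 1.2395e+10
Q = 0.6650 * 5.67e-8 * 5.0720 * 1.6072e+10 = 3073.5842 W

3073.5842 W


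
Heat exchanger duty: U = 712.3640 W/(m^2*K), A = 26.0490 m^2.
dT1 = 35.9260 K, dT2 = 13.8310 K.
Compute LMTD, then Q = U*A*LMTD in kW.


LMTD = 23.1471 K
Q = 712.3640 * 26.0490 * 23.1471 = 429525.4302 W = 429.5254 kW

429.5254 kW


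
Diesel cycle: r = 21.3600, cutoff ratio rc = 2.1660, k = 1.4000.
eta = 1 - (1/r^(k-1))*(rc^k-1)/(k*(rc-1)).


r^(k-1) = 3.4028
rc^k = 2.9507
eta = 0.6488 = 64.8829%

64.8829%


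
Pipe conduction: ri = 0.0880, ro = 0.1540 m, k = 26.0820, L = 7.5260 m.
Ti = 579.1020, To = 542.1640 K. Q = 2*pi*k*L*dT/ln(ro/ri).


dT = 36.9380 K
ln(ro/ri) = 0.5596
Q = 2*pi*26.0820*7.5260*36.9380 / 0.5596 = 81408.2449 W

81408.2449 W


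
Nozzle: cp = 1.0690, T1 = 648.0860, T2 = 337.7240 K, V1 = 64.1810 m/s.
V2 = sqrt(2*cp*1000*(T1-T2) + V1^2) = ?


dT = 310.3620 K
2*cp*1000*dT = 663553.9560
V1^2 = 4119.2008
V2 = sqrt(667673.1568) = 817.1127 m/s

817.1127 m/s


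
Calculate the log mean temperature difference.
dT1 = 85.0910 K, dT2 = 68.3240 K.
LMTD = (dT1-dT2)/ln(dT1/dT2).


dT1/dT2 = 1.2454
ln(dT1/dT2) = 0.2195
LMTD = 16.7670 / 0.2195 = 76.4011 K

76.4011 K


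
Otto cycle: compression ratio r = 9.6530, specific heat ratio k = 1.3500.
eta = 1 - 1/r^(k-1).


r^(k-1) = 2.2112
eta = 1 - 1/2.2112 = 0.5478 = 54.7761%

54.7761%


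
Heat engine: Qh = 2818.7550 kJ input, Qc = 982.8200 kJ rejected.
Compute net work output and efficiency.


W = 2818.7550 - 982.8200 = 1835.9350 kJ
eta = 1835.9350 / 2818.7550 = 0.6513 = 65.1328%

W = 1835.9350 kJ, eta = 65.1328%


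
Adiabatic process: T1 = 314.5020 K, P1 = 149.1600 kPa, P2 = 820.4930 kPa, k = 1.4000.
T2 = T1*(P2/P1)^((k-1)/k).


(k-1)/k = 0.2857
(P2/P1)^exp = 1.6276
T2 = 314.5020 * 1.6276 = 511.8853 K

511.8853 K


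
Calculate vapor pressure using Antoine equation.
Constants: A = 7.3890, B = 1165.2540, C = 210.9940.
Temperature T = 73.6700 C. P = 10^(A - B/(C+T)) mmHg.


C+T = 284.6640
B/(C+T) = 4.0934
log10(P) = 7.3890 - 4.0934 = 3.2956
P = 10^3.2956 = 1974.9838 mmHg

1974.9838 mmHg


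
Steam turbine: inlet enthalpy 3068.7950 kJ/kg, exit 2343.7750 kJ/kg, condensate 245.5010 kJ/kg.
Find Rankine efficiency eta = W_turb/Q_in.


W = 725.0200 kJ/kg
Q_in = 2823.2940 kJ/kg
eta = 0.2568 = 25.6799%

eta = 25.6799%


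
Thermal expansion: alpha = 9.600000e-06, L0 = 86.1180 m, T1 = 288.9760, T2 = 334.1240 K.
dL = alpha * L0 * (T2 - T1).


dT = 45.1480 K
dL = 9.600000e-06 * 86.1180 * 45.1480 = 0.037325 m
L_final = 86.155325 m

dL = 0.037325 m


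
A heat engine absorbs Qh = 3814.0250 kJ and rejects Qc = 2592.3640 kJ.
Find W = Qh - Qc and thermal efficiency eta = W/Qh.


W = 3814.0250 - 2592.3640 = 1221.6610 kJ
eta = 1221.6610 / 3814.0250 = 0.3203 = 32.0308%

W = 1221.6610 kJ, eta = 32.0308%


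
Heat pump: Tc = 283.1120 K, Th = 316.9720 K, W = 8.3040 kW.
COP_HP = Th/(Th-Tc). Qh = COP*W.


COP = 316.9720 / 33.8600 = 9.3613
Qh = 9.3613 * 8.3040 = 77.7358 kW

COP = 9.3613, Qh = 77.7358 kW


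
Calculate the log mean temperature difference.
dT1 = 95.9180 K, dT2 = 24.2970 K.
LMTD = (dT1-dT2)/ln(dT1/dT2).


dT1/dT2 = 3.9477
ln(dT1/dT2) = 1.3731
LMTD = 71.6210 / 1.3731 = 52.1585 K

52.1585 K


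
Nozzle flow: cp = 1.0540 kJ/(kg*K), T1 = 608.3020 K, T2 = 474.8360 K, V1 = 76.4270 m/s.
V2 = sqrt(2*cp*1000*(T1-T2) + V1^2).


dT = 133.4660 K
2*cp*1000*dT = 281346.3280
V1^2 = 5841.0863
V2 = sqrt(287187.4143) = 535.8987 m/s

535.8987 m/s


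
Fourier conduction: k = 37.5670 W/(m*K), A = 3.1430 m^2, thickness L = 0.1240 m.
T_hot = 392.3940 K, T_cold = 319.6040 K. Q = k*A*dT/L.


dT = 72.7900 K
Q = 37.5670 * 3.1430 * 72.7900 / 0.1240 = 69310.8030 W

69310.8030 W


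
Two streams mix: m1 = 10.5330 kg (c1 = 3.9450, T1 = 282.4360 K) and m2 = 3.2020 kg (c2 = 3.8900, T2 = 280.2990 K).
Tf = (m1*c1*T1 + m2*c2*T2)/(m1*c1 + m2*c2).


num = 15227.3168
den = 54.0085
Tf = 281.9432 K

281.9432 K


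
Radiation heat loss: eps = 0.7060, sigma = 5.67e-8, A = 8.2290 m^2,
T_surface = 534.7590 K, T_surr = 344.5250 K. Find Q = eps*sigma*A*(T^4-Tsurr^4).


T^4 = 8.1777e+10
Tsurr^4 = 1.4089e+10
Q = 0.7060 * 5.67e-8 * 8.2290 * 6.7688e+10 = 22297.0504 W

22297.0504 W


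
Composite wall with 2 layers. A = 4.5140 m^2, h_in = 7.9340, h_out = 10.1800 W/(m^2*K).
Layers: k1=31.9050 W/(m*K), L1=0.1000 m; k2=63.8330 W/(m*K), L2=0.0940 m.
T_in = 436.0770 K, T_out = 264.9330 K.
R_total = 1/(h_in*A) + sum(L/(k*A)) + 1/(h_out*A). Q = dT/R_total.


R_conv_in = 1/(7.9340*4.5140) = 0.0279
R_1 = 0.1000/(31.9050*4.5140) = 0.0007
R_2 = 0.0940/(63.8330*4.5140) = 0.0003
R_conv_out = 1/(10.1800*4.5140) = 0.0218
R_total = 0.0507 K/W
Q = 171.1440 / 0.0507 = 3375.3447 W

R_total = 0.0507 K/W, Q = 3375.3447 W


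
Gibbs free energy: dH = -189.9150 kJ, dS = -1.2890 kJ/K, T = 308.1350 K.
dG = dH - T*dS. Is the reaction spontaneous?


T*dS = 308.1350 * -1.2890 = -397.1860 kJ
dG = -189.9150 + 397.1860 = 207.2710 kJ (non-spontaneous)

dG = 207.2710 kJ, non-spontaneous


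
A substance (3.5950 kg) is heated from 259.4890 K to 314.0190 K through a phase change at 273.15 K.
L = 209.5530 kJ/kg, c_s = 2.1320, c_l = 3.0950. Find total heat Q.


Q1 (sensible, solid) = 3.5950 * 2.1320 * 13.6610 = 104.7053 kJ
Q2 (latent) = 3.5950 * 209.5530 = 753.3430 kJ
Q3 (sensible, liquid) = 3.5950 * 3.0950 * 40.8690 = 454.7300 kJ
Q_total = 1312.7783 kJ

1312.7783 kJ


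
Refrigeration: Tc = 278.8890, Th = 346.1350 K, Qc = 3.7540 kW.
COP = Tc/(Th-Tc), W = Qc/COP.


COP = 278.8890 / 67.2460 = 4.1473
W = 3.7540 / 4.1473 = 0.9052 kW

COP = 4.1473, W = 0.9052 kW


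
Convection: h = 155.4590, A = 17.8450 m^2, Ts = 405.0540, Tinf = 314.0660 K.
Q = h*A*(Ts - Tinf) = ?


dT = 90.9880 K
Q = 155.4590 * 17.8450 * 90.9880 = 252415.8028 W

252415.8028 W


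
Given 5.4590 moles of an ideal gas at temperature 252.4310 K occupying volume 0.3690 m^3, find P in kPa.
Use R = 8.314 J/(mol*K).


P = nRT/V = 5.4590 * 8.314 * 252.4310 / 0.3690
= 11456.8652 / 0.3690 = 31048.4151 Pa = 31.0484 kPa

31.0484 kPa


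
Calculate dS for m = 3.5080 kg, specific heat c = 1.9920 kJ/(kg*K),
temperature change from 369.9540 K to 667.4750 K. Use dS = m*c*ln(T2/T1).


T2/T1 = 1.8042
ln(T2/T1) = 0.5901
dS = 3.5080 * 1.9920 * 0.5901 = 4.1237 kJ/K

4.1237 kJ/K


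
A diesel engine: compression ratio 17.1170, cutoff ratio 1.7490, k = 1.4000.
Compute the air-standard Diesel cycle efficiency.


r^(k-1) = 3.1144
rc^k = 2.1873
eta = 0.6364 = 63.6441%

63.6441%


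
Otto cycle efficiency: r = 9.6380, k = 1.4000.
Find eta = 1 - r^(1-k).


r^(k-1) = 2.4751
eta = 1 - 1/2.4751 = 0.5960 = 59.5978%

59.5978%


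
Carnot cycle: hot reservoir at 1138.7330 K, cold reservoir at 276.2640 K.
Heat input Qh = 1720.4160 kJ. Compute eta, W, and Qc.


eta = 1 - 276.2640/1138.7330 = 0.7574
W = 0.7574 * 1720.4160 = 1303.0319 kJ
Qc = 1720.4160 - 1303.0319 = 417.3841 kJ

eta = 75.7394%, W = 1303.0319 kJ, Qc = 417.3841 kJ


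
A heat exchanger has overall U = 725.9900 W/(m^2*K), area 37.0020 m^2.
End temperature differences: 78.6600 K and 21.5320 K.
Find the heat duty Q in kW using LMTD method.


LMTD = 44.0940 K
Q = 725.9900 * 37.0020 * 44.0940 = 1184501.8397 W = 1184.5018 kW

1184.5018 kW


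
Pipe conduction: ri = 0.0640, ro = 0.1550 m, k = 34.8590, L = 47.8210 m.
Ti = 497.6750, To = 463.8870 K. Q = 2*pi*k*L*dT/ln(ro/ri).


dT = 33.7880 K
ln(ro/ri) = 0.8845
Q = 2*pi*34.8590*47.8210*33.7880 / 0.8845 = 400089.7786 W

400089.7786 W


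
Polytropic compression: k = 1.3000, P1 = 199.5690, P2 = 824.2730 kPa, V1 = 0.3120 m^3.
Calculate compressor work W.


(k-1)/k = 0.2308
(P2/P1)^exp = 1.3872
W = 4.3333 * 199.5690 * 0.3120 * (1.3872 - 1) = 104.4816 kJ

104.4816 kJ


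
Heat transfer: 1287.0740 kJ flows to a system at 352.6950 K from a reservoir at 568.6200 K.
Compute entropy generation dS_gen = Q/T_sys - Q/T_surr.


dS_sys = 1287.0740/352.6950 = 3.6493 kJ/K
dS_surr = -1287.0740/568.6200 = -2.2635 kJ/K
dS_gen = 3.6493 - 2.2635 = 1.3858 kJ/K (irreversible)

dS_gen = 1.3858 kJ/K, irreversible


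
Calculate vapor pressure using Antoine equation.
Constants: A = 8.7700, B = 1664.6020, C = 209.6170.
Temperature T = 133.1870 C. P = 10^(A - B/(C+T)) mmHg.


C+T = 342.8040
B/(C+T) = 4.8558
log10(P) = 8.7700 - 4.8558 = 3.9142
P = 10^3.9142 = 8206.5039 mmHg

8206.5039 mmHg


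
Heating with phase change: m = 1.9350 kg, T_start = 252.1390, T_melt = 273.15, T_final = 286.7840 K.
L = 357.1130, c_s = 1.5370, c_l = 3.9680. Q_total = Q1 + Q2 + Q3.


Q1 (sensible, solid) = 1.9350 * 1.5370 * 21.0110 = 62.4887 kJ
Q2 (latent) = 1.9350 * 357.1130 = 691.0137 kJ
Q3 (sensible, liquid) = 1.9350 * 3.9680 * 13.6340 = 104.6829 kJ
Q_total = 858.1853 kJ

858.1853 kJ


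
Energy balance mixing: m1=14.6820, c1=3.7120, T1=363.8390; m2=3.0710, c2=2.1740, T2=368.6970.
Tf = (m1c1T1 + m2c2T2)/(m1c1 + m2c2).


num = 22290.6258
den = 61.1759
Tf = 364.3692 K

364.3692 K


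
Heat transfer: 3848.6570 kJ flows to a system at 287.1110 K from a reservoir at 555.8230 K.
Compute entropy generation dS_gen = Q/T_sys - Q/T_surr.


dS_sys = 3848.6570/287.1110 = 13.4048 kJ/K
dS_surr = -3848.6570/555.8230 = -6.9242 kJ/K
dS_gen = 13.4048 - 6.9242 = 6.4805 kJ/K (irreversible)

dS_gen = 6.4805 kJ/K, irreversible


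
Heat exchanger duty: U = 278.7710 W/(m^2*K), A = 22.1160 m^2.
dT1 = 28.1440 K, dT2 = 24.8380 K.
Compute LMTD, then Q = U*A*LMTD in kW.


LMTD = 26.4566 K
Q = 278.7710 * 22.1160 * 26.4566 = 163112.7540 W = 163.1128 kW

163.1128 kW


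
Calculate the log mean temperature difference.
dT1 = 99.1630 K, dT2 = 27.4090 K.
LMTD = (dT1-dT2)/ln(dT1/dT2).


dT1/dT2 = 3.6179
ln(dT1/dT2) = 1.2859
LMTD = 71.7540 / 1.2859 = 55.8009 K

55.8009 K


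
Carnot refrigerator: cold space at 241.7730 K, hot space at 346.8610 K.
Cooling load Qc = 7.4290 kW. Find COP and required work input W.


COP = 241.7730 / 105.0880 = 2.3007
W = 7.4290 / 2.3007 = 3.2291 kW

COP = 2.3007, W = 3.2291 kW


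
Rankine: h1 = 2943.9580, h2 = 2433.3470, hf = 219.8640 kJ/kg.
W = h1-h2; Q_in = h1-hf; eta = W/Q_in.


W = 510.6110 kJ/kg
Q_in = 2724.0940 kJ/kg
eta = 0.1874 = 18.7443%

eta = 18.7443%


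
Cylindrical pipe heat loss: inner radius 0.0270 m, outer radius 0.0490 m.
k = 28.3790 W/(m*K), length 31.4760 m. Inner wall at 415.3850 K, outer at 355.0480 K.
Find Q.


dT = 60.3370 K
ln(ro/ri) = 0.5960
Q = 2*pi*28.3790*31.4760*60.3370 / 0.5960 = 568206.2666 W

568206.2666 W


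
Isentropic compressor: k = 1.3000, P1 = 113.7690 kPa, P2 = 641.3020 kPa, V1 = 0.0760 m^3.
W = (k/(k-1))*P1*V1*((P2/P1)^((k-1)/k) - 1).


(k-1)/k = 0.2308
(P2/P1)^exp = 1.4904
W = 4.3333 * 113.7690 * 0.0760 * (1.4904 - 1) = 18.3760 kJ

18.3760 kJ


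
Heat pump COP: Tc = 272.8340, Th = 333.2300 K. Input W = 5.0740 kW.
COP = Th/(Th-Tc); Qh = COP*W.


COP = 333.2300 / 60.3960 = 5.5174
Qh = 5.5174 * 5.0740 = 27.9954 kW

COP = 5.5174, Qh = 27.9954 kW


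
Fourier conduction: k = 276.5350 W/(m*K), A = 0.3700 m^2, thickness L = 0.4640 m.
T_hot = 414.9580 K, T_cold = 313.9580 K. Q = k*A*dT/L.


dT = 101.0000 K
Q = 276.5350 * 0.3700 * 101.0000 / 0.4640 = 22271.7952 W

22271.7952 W


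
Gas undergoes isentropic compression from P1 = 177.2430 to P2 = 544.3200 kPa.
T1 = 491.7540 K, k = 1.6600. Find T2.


(k-1)/k = 0.3976
(P2/P1)^exp = 1.5622
T2 = 491.7540 * 1.5622 = 768.2239 K

768.2239 K


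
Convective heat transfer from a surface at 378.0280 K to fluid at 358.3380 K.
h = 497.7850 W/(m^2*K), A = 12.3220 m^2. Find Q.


dT = 19.6900 K
Q = 497.7850 * 12.3220 * 19.6900 = 120772.6863 W

120772.6863 W


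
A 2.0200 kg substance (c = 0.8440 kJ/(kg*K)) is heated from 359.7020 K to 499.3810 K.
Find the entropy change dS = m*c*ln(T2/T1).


T2/T1 = 1.3883
ln(T2/T1) = 0.3281
dS = 2.0200 * 0.8440 * 0.3281 = 0.5594 kJ/K

0.5594 kJ/K


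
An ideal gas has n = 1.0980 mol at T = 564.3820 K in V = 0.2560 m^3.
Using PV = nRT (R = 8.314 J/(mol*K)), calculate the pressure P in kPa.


P = nRT/V = 1.0980 * 8.314 * 564.3820 / 0.2560
= 5152.1146 / 0.2560 = 20125.4477 Pa = 20.1254 kPa

20.1254 kPa


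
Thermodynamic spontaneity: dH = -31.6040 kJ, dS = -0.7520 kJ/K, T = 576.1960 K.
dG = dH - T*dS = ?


T*dS = 576.1960 * -0.7520 = -433.2994 kJ
dG = -31.6040 + 433.2994 = 401.6954 kJ (non-spontaneous)

dG = 401.6954 kJ, non-spontaneous


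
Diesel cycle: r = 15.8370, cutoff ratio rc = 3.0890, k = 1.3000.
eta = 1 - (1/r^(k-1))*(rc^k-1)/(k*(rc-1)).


r^(k-1) = 2.2904
rc^k = 4.3327
eta = 0.4642 = 46.4180%

46.4180%


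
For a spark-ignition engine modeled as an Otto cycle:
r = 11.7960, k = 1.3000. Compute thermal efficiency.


r^(k-1) = 2.0966
eta = 1 - 1/2.0966 = 0.5230 = 52.3043%

52.3043%


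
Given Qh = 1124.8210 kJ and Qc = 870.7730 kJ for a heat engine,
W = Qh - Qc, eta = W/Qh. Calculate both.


W = 1124.8210 - 870.7730 = 254.0480 kJ
eta = 254.0480 / 1124.8210 = 0.2259 = 22.5856%

W = 254.0480 kJ, eta = 22.5856%


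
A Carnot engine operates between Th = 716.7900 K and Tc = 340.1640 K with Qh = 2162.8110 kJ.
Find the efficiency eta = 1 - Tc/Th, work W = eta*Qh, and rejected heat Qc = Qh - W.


eta = 1 - 340.1640/716.7900 = 0.5254
W = 0.5254 * 2162.8110 = 1136.4149 kJ
Qc = 2162.8110 - 1136.4149 = 1026.3961 kJ

eta = 52.5434%, W = 1136.4149 kJ, Qc = 1026.3961 kJ


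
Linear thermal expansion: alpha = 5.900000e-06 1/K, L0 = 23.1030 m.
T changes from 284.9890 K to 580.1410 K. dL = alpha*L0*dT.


dT = 295.1520 K
dL = 5.900000e-06 * 23.1030 * 295.1520 = 0.040231 m
L_final = 23.143231 m

dL = 0.040231 m


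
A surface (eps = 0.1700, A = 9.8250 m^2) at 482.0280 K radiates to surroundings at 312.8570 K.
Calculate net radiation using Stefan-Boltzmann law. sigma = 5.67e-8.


T^4 = 5.3987e+10
Tsurr^4 = 9.5804e+09
Q = 0.1700 * 5.67e-8 * 9.8250 * 4.4407e+10 = 4205.4448 W

4205.4448 W


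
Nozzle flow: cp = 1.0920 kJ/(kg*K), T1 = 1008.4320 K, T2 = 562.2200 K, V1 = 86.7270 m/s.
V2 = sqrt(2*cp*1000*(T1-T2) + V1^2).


dT = 446.2120 K
2*cp*1000*dT = 974527.0080
V1^2 = 7521.5725
V2 = sqrt(982048.5805) = 990.9836 m/s

990.9836 m/s


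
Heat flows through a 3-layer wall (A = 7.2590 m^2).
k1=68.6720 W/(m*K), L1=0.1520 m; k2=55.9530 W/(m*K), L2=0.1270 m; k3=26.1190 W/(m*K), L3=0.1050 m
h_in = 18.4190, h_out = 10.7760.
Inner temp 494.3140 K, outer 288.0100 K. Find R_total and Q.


R_conv_in = 1/(18.4190*7.2590) = 0.0075
R_1 = 0.1520/(68.6720*7.2590) = 0.0003
R_2 = 0.1270/(55.9530*7.2590) = 0.0003
R_3 = 0.1050/(26.1190*7.2590) = 0.0006
R_conv_out = 1/(10.7760*7.2590) = 0.0128
R_total = 0.0214 K/W
Q = 206.3040 / 0.0214 = 9624.8086 W

R_total = 0.0214 K/W, Q = 9624.8086 W


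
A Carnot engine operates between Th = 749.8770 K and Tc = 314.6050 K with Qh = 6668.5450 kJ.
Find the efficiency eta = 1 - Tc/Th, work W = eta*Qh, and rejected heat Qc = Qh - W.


eta = 1 - 314.6050/749.8770 = 0.5805
W = 0.5805 * 6668.5450 = 3870.8094 kJ
Qc = 6668.5450 - 3870.8094 = 2797.7356 kJ

eta = 58.0458%, W = 3870.8094 kJ, Qc = 2797.7356 kJ


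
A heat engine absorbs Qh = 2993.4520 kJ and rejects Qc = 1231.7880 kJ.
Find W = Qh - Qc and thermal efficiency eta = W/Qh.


W = 2993.4520 - 1231.7880 = 1761.6640 kJ
eta = 1761.6640 / 2993.4520 = 0.5885 = 58.8506%

W = 1761.6640 kJ, eta = 58.8506%


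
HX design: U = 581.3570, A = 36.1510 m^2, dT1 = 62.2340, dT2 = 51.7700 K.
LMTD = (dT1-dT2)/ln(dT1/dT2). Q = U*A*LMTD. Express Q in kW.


LMTD = 56.8416 K
Q = 581.3570 * 36.1510 * 56.8416 = 1194618.5025 W = 1194.6185 kW

1194.6185 kW


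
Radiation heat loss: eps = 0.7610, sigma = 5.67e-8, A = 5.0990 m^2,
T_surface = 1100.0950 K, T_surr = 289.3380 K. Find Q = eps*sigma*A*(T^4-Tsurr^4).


T^4 = 1.4646e+12
Tsurr^4 = 7.0084e+09
Q = 0.7610 * 5.67e-8 * 5.0990 * 1.4576e+12 = 320693.6138 W

320693.6138 W


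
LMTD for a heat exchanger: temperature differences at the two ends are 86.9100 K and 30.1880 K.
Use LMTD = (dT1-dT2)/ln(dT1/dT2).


dT1/dT2 = 2.8790
ln(dT1/dT2) = 1.0574
LMTD = 56.7220 / 1.0574 = 53.6414 K

53.6414 K


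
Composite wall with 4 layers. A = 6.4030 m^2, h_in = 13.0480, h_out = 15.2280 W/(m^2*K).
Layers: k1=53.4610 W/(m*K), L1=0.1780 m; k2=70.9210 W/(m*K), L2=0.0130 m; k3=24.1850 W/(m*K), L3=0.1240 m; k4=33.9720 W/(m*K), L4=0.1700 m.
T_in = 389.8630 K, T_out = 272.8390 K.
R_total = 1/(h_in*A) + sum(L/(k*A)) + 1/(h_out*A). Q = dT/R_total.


R_conv_in = 1/(13.0480*6.4030) = 0.0120
R_1 = 0.1780/(53.4610*6.4030) = 0.0005
R_2 = 0.0130/(70.9210*6.4030) = 2.8628e-05
R_3 = 0.1240/(24.1850*6.4030) = 0.0008
R_4 = 0.1700/(33.9720*6.4030) = 0.0008
R_conv_out = 1/(15.2280*6.4030) = 0.0103
R_total = 0.0244 K/W
Q = 117.0240 / 0.0244 = 4804.6918 W

R_total = 0.0244 K/W, Q = 4804.6918 W


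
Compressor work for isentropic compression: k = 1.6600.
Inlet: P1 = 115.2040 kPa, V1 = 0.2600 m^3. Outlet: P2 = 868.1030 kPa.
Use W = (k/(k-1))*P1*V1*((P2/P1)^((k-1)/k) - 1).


(k-1)/k = 0.3976
(P2/P1)^exp = 2.2322
W = 2.5152 * 115.2040 * 0.2600 * (2.2322 - 1) = 92.8276 kJ

92.8276 kJ


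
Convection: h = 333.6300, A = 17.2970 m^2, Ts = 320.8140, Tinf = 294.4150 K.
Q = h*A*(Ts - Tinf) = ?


dT = 26.3990 K
Q = 333.6300 * 17.2970 * 26.3990 = 152343.2993 W

152343.2993 W


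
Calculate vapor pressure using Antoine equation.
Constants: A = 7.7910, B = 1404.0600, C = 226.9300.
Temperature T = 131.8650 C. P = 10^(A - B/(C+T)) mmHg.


C+T = 358.7950
B/(C+T) = 3.9133
log10(P) = 7.7910 - 3.9133 = 3.8777
P = 10^3.8777 = 7546.3121 mmHg

7546.3121 mmHg


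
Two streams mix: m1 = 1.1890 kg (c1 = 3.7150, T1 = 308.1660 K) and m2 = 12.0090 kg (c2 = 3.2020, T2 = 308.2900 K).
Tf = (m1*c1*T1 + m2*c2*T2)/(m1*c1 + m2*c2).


num = 13215.8301
den = 42.8700
Tf = 308.2772 K

308.2772 K


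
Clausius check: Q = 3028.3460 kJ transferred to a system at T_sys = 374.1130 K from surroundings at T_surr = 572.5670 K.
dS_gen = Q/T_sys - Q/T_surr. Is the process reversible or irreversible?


dS_sys = 3028.3460/374.1130 = 8.0947 kJ/K
dS_surr = -3028.3460/572.5670 = -5.2891 kJ/K
dS_gen = 8.0947 - 5.2891 = 2.8057 kJ/K (irreversible)

dS_gen = 2.8057 kJ/K, irreversible


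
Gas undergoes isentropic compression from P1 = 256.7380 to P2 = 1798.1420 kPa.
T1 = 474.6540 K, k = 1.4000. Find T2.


(k-1)/k = 0.2857
(P2/P1)^exp = 1.7439
T2 = 474.6540 * 1.7439 = 827.7536 K

827.7536 K


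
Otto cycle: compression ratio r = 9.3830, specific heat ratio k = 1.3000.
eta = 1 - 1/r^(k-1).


r^(k-1) = 1.9575
eta = 1 - 1/1.9575 = 0.4891 = 48.9145%

48.9145%


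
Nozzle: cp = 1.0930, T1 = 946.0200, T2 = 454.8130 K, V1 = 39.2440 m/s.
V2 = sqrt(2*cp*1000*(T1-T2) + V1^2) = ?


dT = 491.2070 K
2*cp*1000*dT = 1073778.5020
V1^2 = 1540.0915
V2 = sqrt(1075318.5935) = 1036.9757 m/s

1036.9757 m/s


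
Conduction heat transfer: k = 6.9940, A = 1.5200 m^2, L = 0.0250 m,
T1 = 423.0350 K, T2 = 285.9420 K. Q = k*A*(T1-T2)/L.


dT = 137.0930 K
Q = 6.9940 * 1.5200 * 137.0930 / 0.0250 = 58296.7693 W

58296.7693 W


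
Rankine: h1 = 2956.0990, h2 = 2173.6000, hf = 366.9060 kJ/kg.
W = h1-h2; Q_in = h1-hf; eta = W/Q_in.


W = 782.4990 kJ/kg
Q_in = 2589.1930 kJ/kg
eta = 0.3022 = 30.2217%

eta = 30.2217%


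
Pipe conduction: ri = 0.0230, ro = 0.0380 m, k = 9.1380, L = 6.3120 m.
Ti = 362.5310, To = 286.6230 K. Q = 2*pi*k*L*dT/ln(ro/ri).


dT = 75.9080 K
ln(ro/ri) = 0.5021
Q = 2*pi*9.1380*6.3120*75.9080 / 0.5021 = 54790.1271 W

54790.1271 W


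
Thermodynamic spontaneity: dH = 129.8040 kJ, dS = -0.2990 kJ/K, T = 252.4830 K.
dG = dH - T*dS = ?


T*dS = 252.4830 * -0.2990 = -75.4924 kJ
dG = 129.8040 + 75.4924 = 205.2964 kJ (non-spontaneous)

dG = 205.2964 kJ, non-spontaneous


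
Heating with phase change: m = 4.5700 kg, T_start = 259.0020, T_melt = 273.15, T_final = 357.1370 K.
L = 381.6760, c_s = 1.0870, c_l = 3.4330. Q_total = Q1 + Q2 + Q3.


Q1 (sensible, solid) = 4.5700 * 1.0870 * 14.1480 = 70.2815 kJ
Q2 (latent) = 4.5700 * 381.6760 = 1744.2593 kJ
Q3 (sensible, liquid) = 4.5700 * 3.4330 * 83.9870 = 1317.6561 kJ
Q_total = 3132.1969 kJ

3132.1969 kJ


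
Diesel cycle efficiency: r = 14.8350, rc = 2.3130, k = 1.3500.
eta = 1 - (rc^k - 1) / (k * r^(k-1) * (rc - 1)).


r^(k-1) = 2.5701
rc^k = 3.1020
eta = 0.5386 = 53.8601%

53.8601%


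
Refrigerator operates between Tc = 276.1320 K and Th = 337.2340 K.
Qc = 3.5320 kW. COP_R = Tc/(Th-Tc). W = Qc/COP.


COP = 276.1320 / 61.1020 = 4.5192
W = 3.5320 / 4.5192 = 0.7816 kW

COP = 4.5192, W = 0.7816 kW


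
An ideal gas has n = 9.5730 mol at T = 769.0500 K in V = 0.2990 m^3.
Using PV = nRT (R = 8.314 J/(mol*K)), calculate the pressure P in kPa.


P = nRT/V = 9.5730 * 8.314 * 769.0500 / 0.2990
= 61208.6295 / 0.2990 = 204711.1355 Pa = 204.7111 kPa

204.7111 kPa


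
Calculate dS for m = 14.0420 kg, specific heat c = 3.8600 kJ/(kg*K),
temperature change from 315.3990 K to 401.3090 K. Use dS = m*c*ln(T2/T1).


T2/T1 = 1.2724
ln(T2/T1) = 0.2409
dS = 14.0420 * 3.8600 * 0.2409 = 13.0569 kJ/K

13.0569 kJ/K


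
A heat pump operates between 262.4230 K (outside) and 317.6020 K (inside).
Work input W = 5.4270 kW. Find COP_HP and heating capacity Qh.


COP = 317.6020 / 55.1790 = 5.7558
Qh = 5.7558 * 5.4270 = 31.2370 kW

COP = 5.7558, Qh = 31.2370 kW


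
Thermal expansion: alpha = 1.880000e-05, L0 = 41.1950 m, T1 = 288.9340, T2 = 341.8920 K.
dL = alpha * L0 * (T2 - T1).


dT = 52.9580 K
dL = 1.880000e-05 * 41.1950 * 52.9580 = 0.041014 m
L_final = 41.236014 m

dL = 0.041014 m


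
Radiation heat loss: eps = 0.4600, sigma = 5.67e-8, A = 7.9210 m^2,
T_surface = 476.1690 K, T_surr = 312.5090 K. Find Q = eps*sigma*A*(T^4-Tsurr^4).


T^4 = 5.1410e+10
Tsurr^4 = 9.5378e+09
Q = 0.4600 * 5.67e-8 * 7.9210 * 4.1872e+10 = 8650.5238 W

8650.5238 W


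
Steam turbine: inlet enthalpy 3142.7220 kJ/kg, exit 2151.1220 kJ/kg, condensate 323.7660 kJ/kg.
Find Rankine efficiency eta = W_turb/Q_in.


W = 991.6000 kJ/kg
Q_in = 2818.9560 kJ/kg
eta = 0.3518 = 35.1761%

eta = 35.1761%


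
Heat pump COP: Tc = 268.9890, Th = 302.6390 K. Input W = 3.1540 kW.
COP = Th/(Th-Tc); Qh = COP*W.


COP = 302.6390 / 33.6500 = 8.9937
Qh = 8.9937 * 3.1540 = 28.3662 kW

COP = 8.9937, Qh = 28.3662 kW


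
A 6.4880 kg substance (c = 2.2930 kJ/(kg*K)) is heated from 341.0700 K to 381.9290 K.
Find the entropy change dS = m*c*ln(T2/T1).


T2/T1 = 1.1198
ln(T2/T1) = 0.1131
dS = 6.4880 * 2.2930 * 0.1131 = 1.6833 kJ/K

1.6833 kJ/K


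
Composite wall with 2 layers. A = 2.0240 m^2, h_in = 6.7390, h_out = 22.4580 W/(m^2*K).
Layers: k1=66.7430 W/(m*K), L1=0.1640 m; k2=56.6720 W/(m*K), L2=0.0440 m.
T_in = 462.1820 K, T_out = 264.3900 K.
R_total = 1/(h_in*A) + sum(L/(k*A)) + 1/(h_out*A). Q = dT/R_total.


R_conv_in = 1/(6.7390*2.0240) = 0.0733
R_1 = 0.1640/(66.7430*2.0240) = 0.0012
R_2 = 0.0440/(56.6720*2.0240) = 0.0004
R_conv_out = 1/(22.4580*2.0240) = 0.0220
R_total = 0.0969 K/W
Q = 197.7920 / 0.0969 = 2040.9316 W

R_total = 0.0969 K/W, Q = 2040.9316 W


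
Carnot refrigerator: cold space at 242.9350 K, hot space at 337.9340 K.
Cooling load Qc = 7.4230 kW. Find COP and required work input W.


COP = 242.9350 / 94.9990 = 2.5572
W = 7.4230 / 2.5572 = 2.9027 kW

COP = 2.5572, W = 2.9027 kW


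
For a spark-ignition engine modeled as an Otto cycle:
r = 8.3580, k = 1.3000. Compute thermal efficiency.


r^(k-1) = 1.8907
eta = 1 - 1/1.8907 = 0.4711 = 47.1105%

47.1105%


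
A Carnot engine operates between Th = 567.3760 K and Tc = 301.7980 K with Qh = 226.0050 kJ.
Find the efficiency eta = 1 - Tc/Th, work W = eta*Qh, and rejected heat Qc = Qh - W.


eta = 1 - 301.7980/567.3760 = 0.4681
W = 0.4681 * 226.0050 = 105.7887 kJ
Qc = 226.0050 - 105.7887 = 120.2163 kJ

eta = 46.8081%, W = 105.7887 kJ, Qc = 120.2163 kJ


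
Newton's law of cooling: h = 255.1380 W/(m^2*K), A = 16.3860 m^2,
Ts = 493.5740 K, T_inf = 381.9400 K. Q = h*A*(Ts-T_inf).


dT = 111.6340 K
Q = 255.1380 * 16.3860 * 111.6340 = 466707.2890 W

466707.2890 W


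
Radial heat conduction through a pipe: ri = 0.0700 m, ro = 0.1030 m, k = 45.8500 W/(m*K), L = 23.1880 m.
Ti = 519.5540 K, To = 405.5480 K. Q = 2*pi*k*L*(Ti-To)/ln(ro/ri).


dT = 114.0060 K
ln(ro/ri) = 0.3862
Q = 2*pi*45.8500*23.1880*114.0060 / 0.3862 = 1971786.9680 W

1971786.9680 W


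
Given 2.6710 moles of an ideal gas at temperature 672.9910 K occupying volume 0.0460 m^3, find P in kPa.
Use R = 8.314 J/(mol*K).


P = nRT/V = 2.6710 * 8.314 * 672.9910 / 0.0460
= 14944.9052 / 0.0460 = 324889.2435 Pa = 324.8892 kPa

324.8892 kPa


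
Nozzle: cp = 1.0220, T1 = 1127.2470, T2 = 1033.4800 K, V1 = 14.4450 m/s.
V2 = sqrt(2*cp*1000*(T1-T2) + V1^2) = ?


dT = 93.7670 K
2*cp*1000*dT = 191659.7480
V1^2 = 208.6580
V2 = sqrt(191868.4060) = 438.0279 m/s

438.0279 m/s


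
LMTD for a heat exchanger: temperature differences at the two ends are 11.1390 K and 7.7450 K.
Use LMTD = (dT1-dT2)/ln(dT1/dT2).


dT1/dT2 = 1.4382
ln(dT1/dT2) = 0.3634
LMTD = 3.3940 / 0.3634 = 9.3394 K

9.3394 K


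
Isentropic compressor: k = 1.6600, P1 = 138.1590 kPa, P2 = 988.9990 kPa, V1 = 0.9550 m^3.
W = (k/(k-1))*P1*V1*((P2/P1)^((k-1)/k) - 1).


(k-1)/k = 0.3976
(P2/P1)^exp = 2.1871
W = 2.5152 * 138.1590 * 0.9550 * (2.1871 - 1) = 393.9406 kJ

393.9406 kJ


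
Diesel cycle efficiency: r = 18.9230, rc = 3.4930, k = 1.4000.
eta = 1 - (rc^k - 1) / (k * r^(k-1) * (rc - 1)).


r^(k-1) = 3.2419
rc^k = 5.7607
eta = 0.5792 = 57.9246%

57.9246%


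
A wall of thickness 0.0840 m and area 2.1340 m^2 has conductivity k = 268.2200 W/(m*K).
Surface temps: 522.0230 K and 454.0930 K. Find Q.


dT = 67.9300 K
Q = 268.2200 * 2.1340 * 67.9300 / 0.0840 = 462879.4516 W

462879.4516 W


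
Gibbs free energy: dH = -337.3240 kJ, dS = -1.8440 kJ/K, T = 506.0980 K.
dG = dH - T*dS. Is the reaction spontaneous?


T*dS = 506.0980 * -1.8440 = -933.2447 kJ
dG = -337.3240 + 933.2447 = 595.9207 kJ (non-spontaneous)

dG = 595.9207 kJ, non-spontaneous


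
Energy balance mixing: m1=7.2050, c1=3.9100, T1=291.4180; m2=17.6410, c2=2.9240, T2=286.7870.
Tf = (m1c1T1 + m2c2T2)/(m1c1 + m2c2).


num = 23002.8252
den = 79.7538
Tf = 288.4228 K

288.4228 K


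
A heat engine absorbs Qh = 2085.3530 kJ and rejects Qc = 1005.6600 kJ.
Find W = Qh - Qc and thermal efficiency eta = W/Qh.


W = 2085.3530 - 1005.6600 = 1079.6930 kJ
eta = 1079.6930 / 2085.3530 = 0.5178 = 51.7751%

W = 1079.6930 kJ, eta = 51.7751%


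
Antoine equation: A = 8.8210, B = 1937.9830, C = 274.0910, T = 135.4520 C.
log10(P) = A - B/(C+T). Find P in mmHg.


C+T = 409.5430
B/(C+T) = 4.7321
log10(P) = 8.8210 - 4.7321 = 4.0889
P = 10^4.0889 = 12272.6310 mmHg

12272.6310 mmHg


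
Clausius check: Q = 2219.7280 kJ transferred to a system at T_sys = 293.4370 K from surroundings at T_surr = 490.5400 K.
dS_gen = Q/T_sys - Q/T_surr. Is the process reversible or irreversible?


dS_sys = 2219.7280/293.4370 = 7.5646 kJ/K
dS_surr = -2219.7280/490.5400 = -4.5251 kJ/K
dS_gen = 7.5646 - 4.5251 = 3.0395 kJ/K (irreversible)

dS_gen = 3.0395 kJ/K, irreversible
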